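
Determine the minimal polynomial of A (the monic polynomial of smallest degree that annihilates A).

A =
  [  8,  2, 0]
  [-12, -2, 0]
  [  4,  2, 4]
x^2 - 6*x + 8

The characteristic polynomial is χ_A(x) = (x - 4)^2*(x - 2), so the eigenvalues are known. The minimal polynomial is
  m_A(x) = Π_λ (x − λ)^{k_λ}
where k_λ is the size of the *largest* Jordan block for λ (equivalently, the smallest k with (A − λI)^k v = 0 for every generalised eigenvector v of λ).

  λ = 2: largest Jordan block has size 1, contributing (x − 2)
  λ = 4: largest Jordan block has size 1, contributing (x − 4)

So m_A(x) = (x - 4)*(x - 2) = x^2 - 6*x + 8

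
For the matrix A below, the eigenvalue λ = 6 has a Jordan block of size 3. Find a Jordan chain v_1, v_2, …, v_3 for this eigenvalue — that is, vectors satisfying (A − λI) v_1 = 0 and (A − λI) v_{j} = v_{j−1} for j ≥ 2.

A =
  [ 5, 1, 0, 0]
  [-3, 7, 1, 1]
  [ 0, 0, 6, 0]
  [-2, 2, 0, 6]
A Jordan chain for λ = 6 of length 3:
v_1 = (-2, -2, 0, -4)ᵀ
v_2 = (-1, -3, 0, -2)ᵀ
v_3 = (1, 0, 0, 0)ᵀ

Let N = A − (6)·I. We want v_3 with N^3 v_3 = 0 but N^2 v_3 ≠ 0; then v_{j-1} := N · v_j for j = 3, …, 2.

Pick v_3 = (1, 0, 0, 0)ᵀ.
Then v_2 = N · v_3 = (-1, -3, 0, -2)ᵀ.
Then v_1 = N · v_2 = (-2, -2, 0, -4)ᵀ.

Sanity check: (A − (6)·I) v_1 = (0, 0, 0, 0)ᵀ = 0. ✓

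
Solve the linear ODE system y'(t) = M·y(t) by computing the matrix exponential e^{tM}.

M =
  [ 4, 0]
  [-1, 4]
e^{tM} =
  [exp(4*t), 0]
  [-t*exp(4*t), exp(4*t)]

Strategy: write M = P · J · P⁻¹ where J is a Jordan canonical form, so e^{tM} = P · e^{tJ} · P⁻¹, and e^{tJ} can be computed block-by-block.

M has Jordan form
J =
  [4, 1]
  [0, 4]
(up to reordering of blocks).

Per-block formulas:
  For a 2×2 Jordan block J_2(4): exp(t · J_2(4)) = e^(4t)·(I + t·N), where N is the 2×2 nilpotent shift.

After assembling e^{tJ} and conjugating by P, we get:

e^{tM} =
  [exp(4*t), 0]
  [-t*exp(4*t), exp(4*t)]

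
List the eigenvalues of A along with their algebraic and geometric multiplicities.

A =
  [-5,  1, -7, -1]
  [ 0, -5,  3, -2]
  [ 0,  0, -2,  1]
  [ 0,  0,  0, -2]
λ = -5: alg = 2, geom = 1; λ = -2: alg = 2, geom = 1

Step 1 — factor the characteristic polynomial to read off the algebraic multiplicities:
  χ_A(x) = (x + 2)^2*(x + 5)^2

Step 2 — compute geometric multiplicities via the rank-nullity identity g(λ) = n − rank(A − λI):
  rank(A − (-5)·I) = 3, so dim ker(A − (-5)·I) = n − 3 = 1
  rank(A − (-2)·I) = 3, so dim ker(A − (-2)·I) = n − 3 = 1

Summary:
  λ = -5: algebraic multiplicity = 2, geometric multiplicity = 1
  λ = -2: algebraic multiplicity = 2, geometric multiplicity = 1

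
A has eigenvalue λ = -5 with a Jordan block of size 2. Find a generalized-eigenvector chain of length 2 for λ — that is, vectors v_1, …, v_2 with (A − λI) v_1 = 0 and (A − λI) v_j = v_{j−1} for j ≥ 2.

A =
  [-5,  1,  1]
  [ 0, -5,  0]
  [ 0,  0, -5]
A Jordan chain for λ = -5 of length 2:
v_1 = (1, 0, 0)ᵀ
v_2 = (0, 1, 0)ᵀ

Let N = A − (-5)·I. We want v_2 with N^2 v_2 = 0 but N^1 v_2 ≠ 0; then v_{j-1} := N · v_j for j = 2, …, 2.

Pick v_2 = (0, 1, 0)ᵀ.
Then v_1 = N · v_2 = (1, 0, 0)ᵀ.

Sanity check: (A − (-5)·I) v_1 = (0, 0, 0)ᵀ = 0. ✓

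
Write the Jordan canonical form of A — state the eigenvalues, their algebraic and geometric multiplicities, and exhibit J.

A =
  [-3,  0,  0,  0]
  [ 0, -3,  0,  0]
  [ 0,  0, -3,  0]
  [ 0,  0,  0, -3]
J_1(-3) ⊕ J_1(-3) ⊕ J_1(-3) ⊕ J_1(-3)

The characteristic polynomial is
  det(x·I − A) = x^4 + 12*x^3 + 54*x^2 + 108*x + 81 = (x + 3)^4

Eigenvalues and multiplicities (the geometric multiplicity of λ is n − rank(A − λI), which equals the number of Jordan blocks for λ):
  λ = -3: algebraic multiplicity = 4, geometric multiplicity = 4

Determining the block sizes for each eigenvalue:
  λ = -3: gm = am = 4, so every block has size 1 → block sizes [1, 1, 1, 1]

Assembling the blocks gives a Jordan form
J =
  [-3,  0,  0,  0]
  [ 0, -3,  0,  0]
  [ 0,  0, -3,  0]
  [ 0,  0,  0, -3]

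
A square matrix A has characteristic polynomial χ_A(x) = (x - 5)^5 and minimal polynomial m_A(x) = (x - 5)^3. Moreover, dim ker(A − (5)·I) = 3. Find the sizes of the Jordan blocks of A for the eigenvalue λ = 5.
Block sizes for λ = 5: [3, 1, 1]

Step 1 — from the characteristic polynomial, algebraic multiplicity of λ = 5 is 5. From dim ker(A − (5)·I) = 3, there are exactly 3 Jordan blocks for λ = 5.
Step 2 — from the minimal polynomial, the factor (x − 5)^3 tells us the largest block for λ = 5 has size 3.
Step 3 — with total size 5, 3 blocks, and largest block 3, the block sizes (in nonincreasing order) are [3, 1, 1].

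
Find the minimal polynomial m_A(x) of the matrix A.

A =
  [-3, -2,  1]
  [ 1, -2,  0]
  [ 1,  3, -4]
x^3 + 9*x^2 + 27*x + 27

The characteristic polynomial is χ_A(x) = (x + 3)^3, so the eigenvalues are known. The minimal polynomial is
  m_A(x) = Π_λ (x − λ)^{k_λ}
where k_λ is the size of the *largest* Jordan block for λ (equivalently, the smallest k with (A − λI)^k v = 0 for every generalised eigenvector v of λ).

  λ = -3: largest Jordan block has size 3, contributing (x + 3)^3

So m_A(x) = (x + 3)^3 = x^3 + 9*x^2 + 27*x + 27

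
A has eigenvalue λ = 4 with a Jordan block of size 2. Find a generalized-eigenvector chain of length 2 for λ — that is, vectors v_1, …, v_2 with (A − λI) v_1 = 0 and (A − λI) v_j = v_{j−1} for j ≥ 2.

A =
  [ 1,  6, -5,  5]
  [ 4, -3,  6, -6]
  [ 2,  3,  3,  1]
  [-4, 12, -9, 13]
A Jordan chain for λ = 4 of length 2:
v_1 = (0, 0, -1, -1)ᵀ
v_2 = (1, -2, -3, 0)ᵀ

Let N = A − (4)·I. We want v_2 with N^2 v_2 = 0 but N^1 v_2 ≠ 0; then v_{j-1} := N · v_j for j = 2, …, 2.

Pick v_2 = (1, -2, -3, 0)ᵀ.
Then v_1 = N · v_2 = (0, 0, -1, -1)ᵀ.

Sanity check: (A − (4)·I) v_1 = (0, 0, 0, 0)ᵀ = 0. ✓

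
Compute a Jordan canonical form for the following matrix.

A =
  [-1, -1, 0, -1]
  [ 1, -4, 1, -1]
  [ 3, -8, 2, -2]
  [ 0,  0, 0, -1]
J_3(-1) ⊕ J_1(-1)

The characteristic polynomial is
  det(x·I − A) = x^4 + 4*x^3 + 6*x^2 + 4*x + 1 = (x + 1)^4

Eigenvalues and multiplicities (the geometric multiplicity of λ is n − rank(A − λI), which equals the number of Jordan blocks for λ):
  λ = -1: algebraic multiplicity = 4, geometric multiplicity = 2

Determining the block sizes for each eigenvalue:
  λ = -1: with am = 4 and gm = 2, the partition is not yet determined (e.g. several partitions of 4 into 2 parts exist). Let N = A − (-1)·I. Computing rank(N^1) = 2, rank(N^2) = 1, rank(N^3) = 0; the number of blocks of size ≥ j is rank(N^{j−1}) − rank(N^j), giving [2, 1, 1]. So we have 1 block(s) of size 3, 1 block(s) of size 1 → block sizes [3, 1]

Assembling the blocks gives a Jordan form
J =
  [-1,  1,  0,  0]
  [ 0, -1,  1,  0]
  [ 0,  0, -1,  0]
  [ 0,  0,  0, -1]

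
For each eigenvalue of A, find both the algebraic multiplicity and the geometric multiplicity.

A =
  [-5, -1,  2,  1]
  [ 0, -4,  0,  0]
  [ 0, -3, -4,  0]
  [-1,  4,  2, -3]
λ = -4: alg = 4, geom = 2

Step 1 — factor the characteristic polynomial to read off the algebraic multiplicities:
  χ_A(x) = (x + 4)^4

Step 2 — compute geometric multiplicities via the rank-nullity identity g(λ) = n − rank(A − λI):
  rank(A − (-4)·I) = 2, so dim ker(A − (-4)·I) = n − 2 = 2

Summary:
  λ = -4: algebraic multiplicity = 4, geometric multiplicity = 2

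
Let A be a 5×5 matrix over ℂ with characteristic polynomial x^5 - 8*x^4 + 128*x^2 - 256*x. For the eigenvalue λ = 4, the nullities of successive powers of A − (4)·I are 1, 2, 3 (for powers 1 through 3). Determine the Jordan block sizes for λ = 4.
Block sizes for λ = 4: [3]

From the dimensions of kernels of powers, the number of Jordan blocks of size at least j is d_j − d_{j−1} where d_j = dim ker(N^j) (with d_0 = 0). Computing the differences gives [1, 1, 1].
The number of blocks of size exactly k is (#blocks of size ≥ k) − (#blocks of size ≥ k + 1), so the partition is: 1 block(s) of size 3.
In nonincreasing order the block sizes are [3].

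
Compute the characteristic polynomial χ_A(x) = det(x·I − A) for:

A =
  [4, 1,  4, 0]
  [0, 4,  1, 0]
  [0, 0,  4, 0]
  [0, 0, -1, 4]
x^4 - 16*x^3 + 96*x^2 - 256*x + 256

Expanding det(x·I − A) (e.g. by cofactor expansion or by noting that A is similar to its Jordan form J, which has the same characteristic polynomial as A) gives
  χ_A(x) = x^4 - 16*x^3 + 96*x^2 - 256*x + 256
which factors as (x - 4)^4. The eigenvalues (with algebraic multiplicities) are λ = 4 with multiplicity 4.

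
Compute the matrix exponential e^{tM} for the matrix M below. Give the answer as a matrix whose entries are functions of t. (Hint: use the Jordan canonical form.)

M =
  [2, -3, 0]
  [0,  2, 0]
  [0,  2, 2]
e^{tM} =
  [exp(2*t), -3*t*exp(2*t), 0]
  [0, exp(2*t), 0]
  [0, 2*t*exp(2*t), exp(2*t)]

Strategy: write M = P · J · P⁻¹ where J is a Jordan canonical form, so e^{tM} = P · e^{tJ} · P⁻¹, and e^{tJ} can be computed block-by-block.

M has Jordan form
J =
  [2, 1, 0]
  [0, 2, 0]
  [0, 0, 2]
(up to reordering of blocks).

Per-block formulas:
  For a 1×1 block at λ = 2: exp(t · [2]) = [e^(2t)].
  For a 2×2 Jordan block J_2(2): exp(t · J_2(2)) = e^(2t)·(I + t·N), where N is the 2×2 nilpotent shift.

After assembling e^{tJ} and conjugating by P, we get:

e^{tM} =
  [exp(2*t), -3*t*exp(2*t), 0]
  [0, exp(2*t), 0]
  [0, 2*t*exp(2*t), exp(2*t)]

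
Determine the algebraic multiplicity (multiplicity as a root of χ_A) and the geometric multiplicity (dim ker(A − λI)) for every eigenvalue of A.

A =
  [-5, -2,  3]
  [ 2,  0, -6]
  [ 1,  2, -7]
λ = -4: alg = 3, geom = 2

Step 1 — factor the characteristic polynomial to read off the algebraic multiplicities:
  χ_A(x) = (x + 4)^3

Step 2 — compute geometric multiplicities via the rank-nullity identity g(λ) = n − rank(A − λI):
  rank(A − (-4)·I) = 1, so dim ker(A − (-4)·I) = n − 1 = 2

Summary:
  λ = -4: algebraic multiplicity = 3, geometric multiplicity = 2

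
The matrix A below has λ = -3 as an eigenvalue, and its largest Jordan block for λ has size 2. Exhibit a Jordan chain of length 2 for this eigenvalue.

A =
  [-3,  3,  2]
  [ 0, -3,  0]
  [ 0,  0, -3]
A Jordan chain for λ = -3 of length 2:
v_1 = (3, 0, 0)ᵀ
v_2 = (0, 1, 0)ᵀ

Let N = A − (-3)·I. We want v_2 with N^2 v_2 = 0 but N^1 v_2 ≠ 0; then v_{j-1} := N · v_j for j = 2, …, 2.

Pick v_2 = (0, 1, 0)ᵀ.
Then v_1 = N · v_2 = (3, 0, 0)ᵀ.

Sanity check: (A − (-3)·I) v_1 = (0, 0, 0)ᵀ = 0. ✓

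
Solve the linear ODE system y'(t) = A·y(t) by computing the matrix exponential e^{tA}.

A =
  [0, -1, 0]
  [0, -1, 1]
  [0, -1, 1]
e^{tA} =
  [1, t^2/2 - t, -t^2/2]
  [0, 1 - t, t]
  [0, -t, t + 1]

Strategy: write A = P · J · P⁻¹ where J is a Jordan canonical form, so e^{tA} = P · e^{tJ} · P⁻¹, and e^{tJ} can be computed block-by-block.

A has Jordan form
J =
  [0, 1, 0]
  [0, 0, 1]
  [0, 0, 0]
(up to reordering of blocks).

Per-block formulas:
  For a 3×3 Jordan block J_3(0): exp(t · J_3(0)) = e^(0t)·(I + t·N + (t^2/2)·N^2), where N is the 3×3 nilpotent shift.

After assembling e^{tJ} and conjugating by P, we get:

e^{tA} =
  [1, t^2/2 - t, -t^2/2]
  [0, 1 - t, t]
  [0, -t, t + 1]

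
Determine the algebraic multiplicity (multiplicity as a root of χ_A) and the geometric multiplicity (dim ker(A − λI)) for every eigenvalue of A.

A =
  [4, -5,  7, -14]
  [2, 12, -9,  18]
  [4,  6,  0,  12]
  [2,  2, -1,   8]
λ = 6: alg = 4, geom = 2

Step 1 — factor the characteristic polynomial to read off the algebraic multiplicities:
  χ_A(x) = (x - 6)^4

Step 2 — compute geometric multiplicities via the rank-nullity identity g(λ) = n − rank(A − λI):
  rank(A − (6)·I) = 2, so dim ker(A − (6)·I) = n − 2 = 2

Summary:
  λ = 6: algebraic multiplicity = 4, geometric multiplicity = 2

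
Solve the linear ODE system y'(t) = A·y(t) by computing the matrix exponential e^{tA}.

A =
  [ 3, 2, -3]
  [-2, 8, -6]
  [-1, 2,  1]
e^{tA} =
  [-t*exp(4*t) + exp(4*t), 2*t*exp(4*t), -3*t*exp(4*t)]
  [-2*t*exp(4*t), 4*t*exp(4*t) + exp(4*t), -6*t*exp(4*t)]
  [-t*exp(4*t), 2*t*exp(4*t), -3*t*exp(4*t) + exp(4*t)]

Strategy: write A = P · J · P⁻¹ where J is a Jordan canonical form, so e^{tA} = P · e^{tJ} · P⁻¹, and e^{tJ} can be computed block-by-block.

A has Jordan form
J =
  [4, 1, 0]
  [0, 4, 0]
  [0, 0, 4]
(up to reordering of blocks).

Per-block formulas:
  For a 1×1 block at λ = 4: exp(t · [4]) = [e^(4t)].
  For a 2×2 Jordan block J_2(4): exp(t · J_2(4)) = e^(4t)·(I + t·N), where N is the 2×2 nilpotent shift.

After assembling e^{tJ} and conjugating by P, we get:

e^{tA} =
  [-t*exp(4*t) + exp(4*t), 2*t*exp(4*t), -3*t*exp(4*t)]
  [-2*t*exp(4*t), 4*t*exp(4*t) + exp(4*t), -6*t*exp(4*t)]
  [-t*exp(4*t), 2*t*exp(4*t), -3*t*exp(4*t) + exp(4*t)]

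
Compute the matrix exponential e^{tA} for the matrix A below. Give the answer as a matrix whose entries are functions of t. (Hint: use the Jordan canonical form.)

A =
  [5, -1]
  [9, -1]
e^{tA} =
  [3*t*exp(2*t) + exp(2*t), -t*exp(2*t)]
  [9*t*exp(2*t), -3*t*exp(2*t) + exp(2*t)]

Strategy: write A = P · J · P⁻¹ where J is a Jordan canonical form, so e^{tA} = P · e^{tJ} · P⁻¹, and e^{tJ} can be computed block-by-block.

A has Jordan form
J =
  [2, 1]
  [0, 2]
(up to reordering of blocks).

Per-block formulas:
  For a 2×2 Jordan block J_2(2): exp(t · J_2(2)) = e^(2t)·(I + t·N), where N is the 2×2 nilpotent shift.

After assembling e^{tJ} and conjugating by P, we get:

e^{tA} =
  [3*t*exp(2*t) + exp(2*t), -t*exp(2*t)]
  [9*t*exp(2*t), -3*t*exp(2*t) + exp(2*t)]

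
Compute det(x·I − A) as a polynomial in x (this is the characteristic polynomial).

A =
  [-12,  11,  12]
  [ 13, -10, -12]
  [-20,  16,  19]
x^3 + 3*x^2 - 9*x + 5

Expanding det(x·I − A) (e.g. by cofactor expansion or by noting that A is similar to its Jordan form J, which has the same characteristic polynomial as A) gives
  χ_A(x) = x^3 + 3*x^2 - 9*x + 5
which factors as (x - 1)^2*(x + 5). The eigenvalues (with algebraic multiplicities) are λ = -5 with multiplicity 1, λ = 1 with multiplicity 2.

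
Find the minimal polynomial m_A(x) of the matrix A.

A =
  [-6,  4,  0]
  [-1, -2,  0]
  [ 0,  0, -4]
x^2 + 8*x + 16

The characteristic polynomial is χ_A(x) = (x + 4)^3, so the eigenvalues are known. The minimal polynomial is
  m_A(x) = Π_λ (x − λ)^{k_λ}
where k_λ is the size of the *largest* Jordan block for λ (equivalently, the smallest k with (A − λI)^k v = 0 for every generalised eigenvector v of λ).

  λ = -4: largest Jordan block has size 2, contributing (x + 4)^2

So m_A(x) = (x + 4)^2 = x^2 + 8*x + 16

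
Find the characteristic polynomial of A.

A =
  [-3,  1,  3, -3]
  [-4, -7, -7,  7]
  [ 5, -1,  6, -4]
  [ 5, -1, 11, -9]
x^4 + 13*x^3 + 45*x^2 - 25*x - 250

Expanding det(x·I − A) (e.g. by cofactor expansion or by noting that A is similar to its Jordan form J, which has the same characteristic polynomial as A) gives
  χ_A(x) = x^4 + 13*x^3 + 45*x^2 - 25*x - 250
which factors as (x - 2)*(x + 5)^3. The eigenvalues (with algebraic multiplicities) are λ = -5 with multiplicity 3, λ = 2 with multiplicity 1.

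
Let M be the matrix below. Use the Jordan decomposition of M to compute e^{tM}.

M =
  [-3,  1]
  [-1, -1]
e^{tM} =
  [-t*exp(-2*t) + exp(-2*t), t*exp(-2*t)]
  [-t*exp(-2*t), t*exp(-2*t) + exp(-2*t)]

Strategy: write M = P · J · P⁻¹ where J is a Jordan canonical form, so e^{tM} = P · e^{tJ} · P⁻¹, and e^{tJ} can be computed block-by-block.

M has Jordan form
J =
  [-2,  1]
  [ 0, -2]
(up to reordering of blocks).

Per-block formulas:
  For a 2×2 Jordan block J_2(-2): exp(t · J_2(-2)) = e^(-2t)·(I + t·N), where N is the 2×2 nilpotent shift.

After assembling e^{tJ} and conjugating by P, we get:

e^{tM} =
  [-t*exp(-2*t) + exp(-2*t), t*exp(-2*t)]
  [-t*exp(-2*t), t*exp(-2*t) + exp(-2*t)]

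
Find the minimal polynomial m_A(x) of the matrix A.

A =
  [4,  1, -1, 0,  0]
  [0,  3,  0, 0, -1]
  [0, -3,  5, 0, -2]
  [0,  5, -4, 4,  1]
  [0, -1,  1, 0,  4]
x^3 - 12*x^2 + 48*x - 64

The characteristic polynomial is χ_A(x) = (x - 4)^5, so the eigenvalues are known. The minimal polynomial is
  m_A(x) = Π_λ (x − λ)^{k_λ}
where k_λ is the size of the *largest* Jordan block for λ (equivalently, the smallest k with (A − λI)^k v = 0 for every generalised eigenvector v of λ).

  λ = 4: largest Jordan block has size 3, contributing (x − 4)^3

So m_A(x) = (x - 4)^3 = x^3 - 12*x^2 + 48*x - 64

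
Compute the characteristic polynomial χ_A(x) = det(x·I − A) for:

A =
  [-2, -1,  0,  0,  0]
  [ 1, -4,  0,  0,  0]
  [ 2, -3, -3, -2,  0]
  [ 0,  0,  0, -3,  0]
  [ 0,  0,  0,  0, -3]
x^5 + 15*x^4 + 90*x^3 + 270*x^2 + 405*x + 243

Expanding det(x·I − A) (e.g. by cofactor expansion or by noting that A is similar to its Jordan form J, which has the same characteristic polynomial as A) gives
  χ_A(x) = x^5 + 15*x^4 + 90*x^3 + 270*x^2 + 405*x + 243
which factors as (x + 3)^5. The eigenvalues (with algebraic multiplicities) are λ = -3 with multiplicity 5.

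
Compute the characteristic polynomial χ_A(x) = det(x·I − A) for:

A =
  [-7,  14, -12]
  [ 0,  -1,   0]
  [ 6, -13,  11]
x^3 - 3*x^2 - 9*x - 5

Expanding det(x·I − A) (e.g. by cofactor expansion or by noting that A is similar to its Jordan form J, which has the same characteristic polynomial as A) gives
  χ_A(x) = x^3 - 3*x^2 - 9*x - 5
which factors as (x - 5)*(x + 1)^2. The eigenvalues (with algebraic multiplicities) are λ = -1 with multiplicity 2, λ = 5 with multiplicity 1.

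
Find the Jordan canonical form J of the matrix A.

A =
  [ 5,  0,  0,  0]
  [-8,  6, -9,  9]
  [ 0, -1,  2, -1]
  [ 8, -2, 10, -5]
J_1(-3) ⊕ J_2(3) ⊕ J_1(5)

The characteristic polynomial is
  det(x·I − A) = x^4 - 8*x^3 + 6*x^2 + 72*x - 135 = (x - 5)*(x - 3)^2*(x + 3)

Eigenvalues and multiplicities (the geometric multiplicity of λ is n − rank(A − λI), which equals the number of Jordan blocks for λ):
  λ = -3: algebraic multiplicity = 1, geometric multiplicity = 1
  λ = 3: algebraic multiplicity = 2, geometric multiplicity = 1
  λ = 5: algebraic multiplicity = 1, geometric multiplicity = 1

Determining the block sizes for each eigenvalue:
  λ = -3: one block (gm = 1), so the single block has size am = 1 → block sizes [1]
  λ = 3: one block (gm = 1), so the single block has size am = 2 → block sizes [2]
  λ = 5: one block (gm = 1), so the single block has size am = 1 → block sizes [1]

Assembling the blocks gives a Jordan form
J =
  [-3, 0, 0, 0]
  [ 0, 3, 1, 0]
  [ 0, 0, 3, 0]
  [ 0, 0, 0, 5]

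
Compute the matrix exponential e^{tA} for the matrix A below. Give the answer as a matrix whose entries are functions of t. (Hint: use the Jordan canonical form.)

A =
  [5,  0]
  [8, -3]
e^{tA} =
  [exp(5*t), 0]
  [exp(5*t) - exp(-3*t), exp(-3*t)]

Strategy: write A = P · J · P⁻¹ where J is a Jordan canonical form, so e^{tA} = P · e^{tJ} · P⁻¹, and e^{tJ} can be computed block-by-block.

A has Jordan form
J =
  [-3, 0]
  [ 0, 5]
(up to reordering of blocks).

Per-block formulas:
  For a 1×1 block at λ = -3: exp(t · [-3]) = [e^(-3t)].
  For a 1×1 block at λ = 5: exp(t · [5]) = [e^(5t)].

After assembling e^{tJ} and conjugating by P, we get:

e^{tA} =
  [exp(5*t), 0]
  [exp(5*t) - exp(-3*t), exp(-3*t)]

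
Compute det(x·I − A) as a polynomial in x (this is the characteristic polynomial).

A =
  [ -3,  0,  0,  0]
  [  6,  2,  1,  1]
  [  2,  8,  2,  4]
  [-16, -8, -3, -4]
x^4 + 3*x^3

Expanding det(x·I − A) (e.g. by cofactor expansion or by noting that A is similar to its Jordan form J, which has the same characteristic polynomial as A) gives
  χ_A(x) = x^4 + 3*x^3
which factors as x^3*(x + 3). The eigenvalues (with algebraic multiplicities) are λ = -3 with multiplicity 1, λ = 0 with multiplicity 3.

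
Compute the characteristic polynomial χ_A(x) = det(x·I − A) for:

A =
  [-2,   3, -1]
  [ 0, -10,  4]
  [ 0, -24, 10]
x^3 + 2*x^2 - 4*x - 8

Expanding det(x·I − A) (e.g. by cofactor expansion or by noting that A is similar to its Jordan form J, which has the same characteristic polynomial as A) gives
  χ_A(x) = x^3 + 2*x^2 - 4*x - 8
which factors as (x - 2)*(x + 2)^2. The eigenvalues (with algebraic multiplicities) are λ = -2 with multiplicity 2, λ = 2 with multiplicity 1.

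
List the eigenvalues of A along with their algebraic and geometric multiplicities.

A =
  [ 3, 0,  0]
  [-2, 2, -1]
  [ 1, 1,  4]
λ = 3: alg = 3, geom = 1

Step 1 — factor the characteristic polynomial to read off the algebraic multiplicities:
  χ_A(x) = (x - 3)^3

Step 2 — compute geometric multiplicities via the rank-nullity identity g(λ) = n − rank(A − λI):
  rank(A − (3)·I) = 2, so dim ker(A − (3)·I) = n − 2 = 1

Summary:
  λ = 3: algebraic multiplicity = 3, geometric multiplicity = 1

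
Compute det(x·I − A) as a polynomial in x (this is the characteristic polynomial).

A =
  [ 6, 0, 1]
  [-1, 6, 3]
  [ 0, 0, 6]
x^3 - 18*x^2 + 108*x - 216

Expanding det(x·I − A) (e.g. by cofactor expansion or by noting that A is similar to its Jordan form J, which has the same characteristic polynomial as A) gives
  χ_A(x) = x^3 - 18*x^2 + 108*x - 216
which factors as (x - 6)^3. The eigenvalues (with algebraic multiplicities) are λ = 6 with multiplicity 3.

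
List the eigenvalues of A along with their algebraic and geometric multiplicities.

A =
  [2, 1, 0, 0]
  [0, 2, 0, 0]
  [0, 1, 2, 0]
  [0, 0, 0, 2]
λ = 2: alg = 4, geom = 3

Step 1 — factor the characteristic polynomial to read off the algebraic multiplicities:
  χ_A(x) = (x - 2)^4

Step 2 — compute geometric multiplicities via the rank-nullity identity g(λ) = n − rank(A − λI):
  rank(A − (2)·I) = 1, so dim ker(A − (2)·I) = n − 1 = 3

Summary:
  λ = 2: algebraic multiplicity = 4, geometric multiplicity = 3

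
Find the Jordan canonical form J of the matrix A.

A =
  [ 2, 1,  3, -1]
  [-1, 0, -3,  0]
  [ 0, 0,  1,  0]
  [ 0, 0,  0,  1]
J_3(1) ⊕ J_1(1)

The characteristic polynomial is
  det(x·I − A) = x^4 - 4*x^3 + 6*x^2 - 4*x + 1 = (x - 1)^4

Eigenvalues and multiplicities (the geometric multiplicity of λ is n − rank(A − λI), which equals the number of Jordan blocks for λ):
  λ = 1: algebraic multiplicity = 4, geometric multiplicity = 2

Determining the block sizes for each eigenvalue:
  λ = 1: with am = 4 and gm = 2, the partition is not yet determined (e.g. several partitions of 4 into 2 parts exist). Let N = A − (1)·I. Computing rank(N^1) = 2, rank(N^2) = 1, rank(N^3) = 0; the number of blocks of size ≥ j is rank(N^{j−1}) − rank(N^j), giving [2, 1, 1]. So we have 1 block(s) of size 3, 1 block(s) of size 1 → block sizes [3, 1]

Assembling the blocks gives a Jordan form
J =
  [1, 1, 0, 0]
  [0, 1, 1, 0]
  [0, 0, 1, 0]
  [0, 0, 0, 1]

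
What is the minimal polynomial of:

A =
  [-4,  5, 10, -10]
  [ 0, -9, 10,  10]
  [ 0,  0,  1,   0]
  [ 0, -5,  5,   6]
x^2 + 3*x - 4

The characteristic polynomial is χ_A(x) = (x - 1)^2*(x + 4)^2, so the eigenvalues are known. The minimal polynomial is
  m_A(x) = Π_λ (x − λ)^{k_λ}
where k_λ is the size of the *largest* Jordan block for λ (equivalently, the smallest k with (A − λI)^k v = 0 for every generalised eigenvector v of λ).

  λ = -4: largest Jordan block has size 1, contributing (x + 4)
  λ = 1: largest Jordan block has size 1, contributing (x − 1)

So m_A(x) = (x - 1)*(x + 4) = x^2 + 3*x - 4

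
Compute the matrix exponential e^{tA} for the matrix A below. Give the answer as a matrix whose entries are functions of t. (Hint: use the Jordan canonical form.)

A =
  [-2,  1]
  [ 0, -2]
e^{tA} =
  [exp(-2*t), t*exp(-2*t)]
  [0, exp(-2*t)]

Strategy: write A = P · J · P⁻¹ where J is a Jordan canonical form, so e^{tA} = P · e^{tJ} · P⁻¹, and e^{tJ} can be computed block-by-block.

A has Jordan form
J =
  [-2,  1]
  [ 0, -2]
(up to reordering of blocks).

Per-block formulas:
  For a 2×2 Jordan block J_2(-2): exp(t · J_2(-2)) = e^(-2t)·(I + t·N), where N is the 2×2 nilpotent shift.

After assembling e^{tJ} and conjugating by P, we get:

e^{tA} =
  [exp(-2*t), t*exp(-2*t)]
  [0, exp(-2*t)]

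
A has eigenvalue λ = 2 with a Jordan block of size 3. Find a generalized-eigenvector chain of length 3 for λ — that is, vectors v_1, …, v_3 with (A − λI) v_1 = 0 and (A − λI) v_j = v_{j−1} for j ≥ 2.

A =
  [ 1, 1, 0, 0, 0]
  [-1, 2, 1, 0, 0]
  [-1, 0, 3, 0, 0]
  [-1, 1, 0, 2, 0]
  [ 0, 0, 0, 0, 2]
A Jordan chain for λ = 2 of length 3:
v_1 = (-1, -1, -1, -1, 0)ᵀ
v_2 = (1, 0, 0, 1, 0)ᵀ
v_3 = (0, 1, 0, 0, 0)ᵀ

Let N = A − (2)·I. We want v_3 with N^3 v_3 = 0 but N^2 v_3 ≠ 0; then v_{j-1} := N · v_j for j = 3, …, 2.

Pick v_3 = (0, 1, 0, 0, 0)ᵀ.
Then v_2 = N · v_3 = (1, 0, 0, 1, 0)ᵀ.
Then v_1 = N · v_2 = (-1, -1, -1, -1, 0)ᵀ.

Sanity check: (A − (2)·I) v_1 = (0, 0, 0, 0, 0)ᵀ = 0. ✓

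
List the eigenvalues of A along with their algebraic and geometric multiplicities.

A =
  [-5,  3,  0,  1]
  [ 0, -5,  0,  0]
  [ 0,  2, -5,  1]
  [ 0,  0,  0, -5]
λ = -5: alg = 4, geom = 2

Step 1 — factor the characteristic polynomial to read off the algebraic multiplicities:
  χ_A(x) = (x + 5)^4

Step 2 — compute geometric multiplicities via the rank-nullity identity g(λ) = n − rank(A − λI):
  rank(A − (-5)·I) = 2, so dim ker(A − (-5)·I) = n − 2 = 2

Summary:
  λ = -5: algebraic multiplicity = 4, geometric multiplicity = 2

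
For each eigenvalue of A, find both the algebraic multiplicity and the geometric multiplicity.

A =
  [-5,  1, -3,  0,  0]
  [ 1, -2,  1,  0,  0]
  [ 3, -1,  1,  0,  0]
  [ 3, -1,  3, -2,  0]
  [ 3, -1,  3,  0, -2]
λ = -2: alg = 5, geom = 3

Step 1 — factor the characteristic polynomial to read off the algebraic multiplicities:
  χ_A(x) = (x + 2)^5

Step 2 — compute geometric multiplicities via the rank-nullity identity g(λ) = n − rank(A − λI):
  rank(A − (-2)·I) = 2, so dim ker(A − (-2)·I) = n − 2 = 3

Summary:
  λ = -2: algebraic multiplicity = 5, geometric multiplicity = 3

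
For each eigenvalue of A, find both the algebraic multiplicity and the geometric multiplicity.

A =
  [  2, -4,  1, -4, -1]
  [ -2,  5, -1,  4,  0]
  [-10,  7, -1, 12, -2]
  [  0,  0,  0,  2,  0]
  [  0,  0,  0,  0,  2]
λ = 2: alg = 5, geom = 3

Step 1 — factor the characteristic polynomial to read off the algebraic multiplicities:
  χ_A(x) = (x - 2)^5

Step 2 — compute geometric multiplicities via the rank-nullity identity g(λ) = n − rank(A − λI):
  rank(A − (2)·I) = 2, so dim ker(A − (2)·I) = n − 2 = 3

Summary:
  λ = 2: algebraic multiplicity = 5, geometric multiplicity = 3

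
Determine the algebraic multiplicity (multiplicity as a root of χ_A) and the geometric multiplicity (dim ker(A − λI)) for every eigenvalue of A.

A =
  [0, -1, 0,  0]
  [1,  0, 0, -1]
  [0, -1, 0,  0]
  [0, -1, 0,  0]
λ = 0: alg = 4, geom = 2

Step 1 — factor the characteristic polynomial to read off the algebraic multiplicities:
  χ_A(x) = x^4

Step 2 — compute geometric multiplicities via the rank-nullity identity g(λ) = n − rank(A − λI):
  rank(A − (0)·I) = 2, so dim ker(A − (0)·I) = n − 2 = 2

Summary:
  λ = 0: algebraic multiplicity = 4, geometric multiplicity = 2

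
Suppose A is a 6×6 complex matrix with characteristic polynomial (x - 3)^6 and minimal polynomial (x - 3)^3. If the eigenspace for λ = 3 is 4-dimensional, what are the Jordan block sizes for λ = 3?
Block sizes for λ = 3: [3, 1, 1, 1]

Step 1 — from the characteristic polynomial, algebraic multiplicity of λ = 3 is 6. From dim ker(A − (3)·I) = 4, there are exactly 4 Jordan blocks for λ = 3.
Step 2 — from the minimal polynomial, the factor (x − 3)^3 tells us the largest block for λ = 3 has size 3.
Step 3 — with total size 6, 4 blocks, and largest block 3, the block sizes (in nonincreasing order) are [3, 1, 1, 1].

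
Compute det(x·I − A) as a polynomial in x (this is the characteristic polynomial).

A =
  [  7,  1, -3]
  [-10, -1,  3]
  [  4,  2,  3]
x^3 - 9*x^2 + 27*x - 27

Expanding det(x·I − A) (e.g. by cofactor expansion or by noting that A is similar to its Jordan form J, which has the same characteristic polynomial as A) gives
  χ_A(x) = x^3 - 9*x^2 + 27*x - 27
which factors as (x - 3)^3. The eigenvalues (with algebraic multiplicities) are λ = 3 with multiplicity 3.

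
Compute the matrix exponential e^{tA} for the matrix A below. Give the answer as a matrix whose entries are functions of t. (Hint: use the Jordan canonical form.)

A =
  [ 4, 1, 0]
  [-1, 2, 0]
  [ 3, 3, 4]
e^{tA} =
  [t*exp(3*t) + exp(3*t), t*exp(3*t), 0]
  [-t*exp(3*t), -t*exp(3*t) + exp(3*t), 0]
  [3*exp(4*t) - 3*exp(3*t), 3*exp(4*t) - 3*exp(3*t), exp(4*t)]

Strategy: write A = P · J · P⁻¹ where J is a Jordan canonical form, so e^{tA} = P · e^{tJ} · P⁻¹, and e^{tJ} can be computed block-by-block.

A has Jordan form
J =
  [3, 1, 0]
  [0, 3, 0]
  [0, 0, 4]
(up to reordering of blocks).

Per-block formulas:
  For a 2×2 Jordan block J_2(3): exp(t · J_2(3)) = e^(3t)·(I + t·N), where N is the 2×2 nilpotent shift.
  For a 1×1 block at λ = 4: exp(t · [4]) = [e^(4t)].

After assembling e^{tJ} and conjugating by P, we get:

e^{tA} =
  [t*exp(3*t) + exp(3*t), t*exp(3*t), 0]
  [-t*exp(3*t), -t*exp(3*t) + exp(3*t), 0]
  [3*exp(4*t) - 3*exp(3*t), 3*exp(4*t) - 3*exp(3*t), exp(4*t)]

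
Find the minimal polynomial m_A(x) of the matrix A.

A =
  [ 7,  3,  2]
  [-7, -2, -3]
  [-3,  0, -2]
x^3 - 3*x^2 + 3*x - 1

The characteristic polynomial is χ_A(x) = (x - 1)^3, so the eigenvalues are known. The minimal polynomial is
  m_A(x) = Π_λ (x − λ)^{k_λ}
where k_λ is the size of the *largest* Jordan block for λ (equivalently, the smallest k with (A − λI)^k v = 0 for every generalised eigenvector v of λ).

  λ = 1: largest Jordan block has size 3, contributing (x − 1)^3

So m_A(x) = (x - 1)^3 = x^3 - 3*x^2 + 3*x - 1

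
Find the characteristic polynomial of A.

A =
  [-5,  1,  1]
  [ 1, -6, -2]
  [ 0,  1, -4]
x^3 + 15*x^2 + 75*x + 125

Expanding det(x·I − A) (e.g. by cofactor expansion or by noting that A is similar to its Jordan form J, which has the same characteristic polynomial as A) gives
  χ_A(x) = x^3 + 15*x^2 + 75*x + 125
which factors as (x + 5)^3. The eigenvalues (with algebraic multiplicities) are λ = -5 with multiplicity 3.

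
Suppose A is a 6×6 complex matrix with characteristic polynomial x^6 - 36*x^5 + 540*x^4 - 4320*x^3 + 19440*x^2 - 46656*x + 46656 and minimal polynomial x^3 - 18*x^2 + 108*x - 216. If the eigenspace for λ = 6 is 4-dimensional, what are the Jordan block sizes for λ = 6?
Block sizes for λ = 6: [3, 1, 1, 1]

Step 1 — from the characteristic polynomial, algebraic multiplicity of λ = 6 is 6. From dim ker(A − (6)·I) = 4, there are exactly 4 Jordan blocks for λ = 6.
Step 2 — from the minimal polynomial, the factor (x − 6)^3 tells us the largest block for λ = 6 has size 3.
Step 3 — with total size 6, 4 blocks, and largest block 3, the block sizes (in nonincreasing order) are [3, 1, 1, 1].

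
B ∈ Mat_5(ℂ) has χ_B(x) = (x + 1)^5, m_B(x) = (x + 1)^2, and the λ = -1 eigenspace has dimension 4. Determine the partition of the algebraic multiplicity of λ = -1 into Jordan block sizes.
Block sizes for λ = -1: [2, 1, 1, 1]

Step 1 — from the characteristic polynomial, algebraic multiplicity of λ = -1 is 5. From dim ker(B − (-1)·I) = 4, there are exactly 4 Jordan blocks for λ = -1.
Step 2 — from the minimal polynomial, the factor (x + 1)^2 tells us the largest block for λ = -1 has size 2.
Step 3 — with total size 5, 4 blocks, and largest block 2, the block sizes (in nonincreasing order) are [2, 1, 1, 1].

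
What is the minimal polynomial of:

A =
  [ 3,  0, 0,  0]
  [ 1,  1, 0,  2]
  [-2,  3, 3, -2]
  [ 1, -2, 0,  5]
x^3 - 9*x^2 + 27*x - 27

The characteristic polynomial is χ_A(x) = (x - 3)^4, so the eigenvalues are known. The minimal polynomial is
  m_A(x) = Π_λ (x − λ)^{k_λ}
where k_λ is the size of the *largest* Jordan block for λ (equivalently, the smallest k with (A − λI)^k v = 0 for every generalised eigenvector v of λ).

  λ = 3: largest Jordan block has size 3, contributing (x − 3)^3

So m_A(x) = (x - 3)^3 = x^3 - 9*x^2 + 27*x - 27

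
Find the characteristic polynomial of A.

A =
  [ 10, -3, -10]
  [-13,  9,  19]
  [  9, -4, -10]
x^3 - 9*x^2 + 27*x - 27

Expanding det(x·I − A) (e.g. by cofactor expansion or by noting that A is similar to its Jordan form J, which has the same characteristic polynomial as A) gives
  χ_A(x) = x^3 - 9*x^2 + 27*x - 27
which factors as (x - 3)^3. The eigenvalues (with algebraic multiplicities) are λ = 3 with multiplicity 3.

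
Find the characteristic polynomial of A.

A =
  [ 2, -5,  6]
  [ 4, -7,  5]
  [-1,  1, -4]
x^3 + 9*x^2 + 27*x + 27

Expanding det(x·I − A) (e.g. by cofactor expansion or by noting that A is similar to its Jordan form J, which has the same characteristic polynomial as A) gives
  χ_A(x) = x^3 + 9*x^2 + 27*x + 27
which factors as (x + 3)^3. The eigenvalues (with algebraic multiplicities) are λ = -3 with multiplicity 3.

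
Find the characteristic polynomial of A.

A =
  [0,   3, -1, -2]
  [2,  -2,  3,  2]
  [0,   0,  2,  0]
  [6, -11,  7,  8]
x^4 - 8*x^3 + 24*x^2 - 32*x + 16

Expanding det(x·I − A) (e.g. by cofactor expansion or by noting that A is similar to its Jordan form J, which has the same characteristic polynomial as A) gives
  χ_A(x) = x^4 - 8*x^3 + 24*x^2 - 32*x + 16
which factors as (x - 2)^4. The eigenvalues (with algebraic multiplicities) are λ = 2 with multiplicity 4.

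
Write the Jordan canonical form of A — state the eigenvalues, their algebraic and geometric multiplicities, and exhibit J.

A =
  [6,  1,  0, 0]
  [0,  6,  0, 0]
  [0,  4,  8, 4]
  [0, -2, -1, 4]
J_2(6) ⊕ J_2(6)

The characteristic polynomial is
  det(x·I − A) = x^4 - 24*x^3 + 216*x^2 - 864*x + 1296 = (x - 6)^4

Eigenvalues and multiplicities (the geometric multiplicity of λ is n − rank(A − λI), which equals the number of Jordan blocks for λ):
  λ = 6: algebraic multiplicity = 4, geometric multiplicity = 2

Determining the block sizes for each eigenvalue:
  λ = 6: with am = 4 and gm = 2, the partition is not yet determined (e.g. several partitions of 4 into 2 parts exist). Let N = A − (6)·I. Computing rank(N^1) = 2, rank(N^2) = 0; the number of blocks of size ≥ j is rank(N^{j−1}) − rank(N^j), giving [2, 2]. So we have 2 block(s) of size 2 → block sizes [2, 2]

Assembling the blocks gives a Jordan form
J =
  [6, 1, 0, 0]
  [0, 6, 0, 0]
  [0, 0, 6, 1]
  [0, 0, 0, 6]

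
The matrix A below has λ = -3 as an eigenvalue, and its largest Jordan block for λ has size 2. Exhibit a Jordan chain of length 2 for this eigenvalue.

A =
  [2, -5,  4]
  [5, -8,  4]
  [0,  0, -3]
A Jordan chain for λ = -3 of length 2:
v_1 = (5, 5, 0)ᵀ
v_2 = (1, 0, 0)ᵀ

Let N = A − (-3)·I. We want v_2 with N^2 v_2 = 0 but N^1 v_2 ≠ 0; then v_{j-1} := N · v_j for j = 2, …, 2.

Pick v_2 = (1, 0, 0)ᵀ.
Then v_1 = N · v_2 = (5, 5, 0)ᵀ.

Sanity check: (A − (-3)·I) v_1 = (0, 0, 0)ᵀ = 0. ✓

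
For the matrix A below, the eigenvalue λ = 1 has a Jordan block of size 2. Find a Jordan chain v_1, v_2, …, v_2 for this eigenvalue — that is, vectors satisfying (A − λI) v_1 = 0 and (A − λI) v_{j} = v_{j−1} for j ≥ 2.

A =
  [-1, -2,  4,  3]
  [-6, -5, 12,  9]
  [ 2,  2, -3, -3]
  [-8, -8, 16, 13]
A Jordan chain for λ = 1 of length 2:
v_1 = (-2, -6, 2, -8)ᵀ
v_2 = (1, 0, 0, 0)ᵀ

Let N = A − (1)·I. We want v_2 with N^2 v_2 = 0 but N^1 v_2 ≠ 0; then v_{j-1} := N · v_j for j = 2, …, 2.

Pick v_2 = (1, 0, 0, 0)ᵀ.
Then v_1 = N · v_2 = (-2, -6, 2, -8)ᵀ.

Sanity check: (A − (1)·I) v_1 = (0, 0, 0, 0)ᵀ = 0. ✓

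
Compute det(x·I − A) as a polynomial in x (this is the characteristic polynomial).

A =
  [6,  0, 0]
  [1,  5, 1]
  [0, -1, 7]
x^3 - 18*x^2 + 108*x - 216

Expanding det(x·I − A) (e.g. by cofactor expansion or by noting that A is similar to its Jordan form J, which has the same characteristic polynomial as A) gives
  χ_A(x) = x^3 - 18*x^2 + 108*x - 216
which factors as (x - 6)^3. The eigenvalues (with algebraic multiplicities) are λ = 6 with multiplicity 3.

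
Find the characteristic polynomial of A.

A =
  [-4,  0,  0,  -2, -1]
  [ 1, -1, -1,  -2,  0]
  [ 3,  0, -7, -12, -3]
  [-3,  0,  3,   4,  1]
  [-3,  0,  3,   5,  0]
x^5 + 8*x^4 + 22*x^3 + 28*x^2 + 17*x + 4

Expanding det(x·I − A) (e.g. by cofactor expansion or by noting that A is similar to its Jordan form J, which has the same characteristic polynomial as A) gives
  χ_A(x) = x^5 + 8*x^4 + 22*x^3 + 28*x^2 + 17*x + 4
which factors as (x + 1)^4*(x + 4). The eigenvalues (with algebraic multiplicities) are λ = -4 with multiplicity 1, λ = -1 with multiplicity 4.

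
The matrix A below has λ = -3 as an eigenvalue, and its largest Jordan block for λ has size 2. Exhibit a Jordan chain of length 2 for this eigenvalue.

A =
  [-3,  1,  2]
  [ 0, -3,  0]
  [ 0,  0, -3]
A Jordan chain for λ = -3 of length 2:
v_1 = (1, 0, 0)ᵀ
v_2 = (0, 1, 0)ᵀ

Let N = A − (-3)·I. We want v_2 with N^2 v_2 = 0 but N^1 v_2 ≠ 0; then v_{j-1} := N · v_j for j = 2, …, 2.

Pick v_2 = (0, 1, 0)ᵀ.
Then v_1 = N · v_2 = (1, 0, 0)ᵀ.

Sanity check: (A − (-3)·I) v_1 = (0, 0, 0)ᵀ = 0. ✓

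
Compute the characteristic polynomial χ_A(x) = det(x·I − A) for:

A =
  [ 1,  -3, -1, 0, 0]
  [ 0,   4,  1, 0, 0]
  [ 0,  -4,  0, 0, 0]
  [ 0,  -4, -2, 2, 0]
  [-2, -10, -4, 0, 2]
x^5 - 9*x^4 + 32*x^3 - 56*x^2 + 48*x - 16

Expanding det(x·I − A) (e.g. by cofactor expansion or by noting that A is similar to its Jordan form J, which has the same characteristic polynomial as A) gives
  χ_A(x) = x^5 - 9*x^4 + 32*x^3 - 56*x^2 + 48*x - 16
which factors as (x - 2)^4*(x - 1). The eigenvalues (with algebraic multiplicities) are λ = 1 with multiplicity 1, λ = 2 with multiplicity 4.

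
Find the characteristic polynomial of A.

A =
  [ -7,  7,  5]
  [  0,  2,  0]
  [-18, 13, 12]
x^3 - 7*x^2 + 16*x - 12

Expanding det(x·I − A) (e.g. by cofactor expansion or by noting that A is similar to its Jordan form J, which has the same characteristic polynomial as A) gives
  χ_A(x) = x^3 - 7*x^2 + 16*x - 12
which factors as (x - 3)*(x - 2)^2. The eigenvalues (with algebraic multiplicities) are λ = 2 with multiplicity 2, λ = 3 with multiplicity 1.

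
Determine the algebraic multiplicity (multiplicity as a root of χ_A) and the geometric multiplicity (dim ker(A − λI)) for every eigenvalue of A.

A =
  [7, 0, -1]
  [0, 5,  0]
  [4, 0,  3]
λ = 5: alg = 3, geom = 2

Step 1 — factor the characteristic polynomial to read off the algebraic multiplicities:
  χ_A(x) = (x - 5)^3

Step 2 — compute geometric multiplicities via the rank-nullity identity g(λ) = n − rank(A − λI):
  rank(A − (5)·I) = 1, so dim ker(A − (5)·I) = n − 1 = 2

Summary:
  λ = 5: algebraic multiplicity = 3, geometric multiplicity = 2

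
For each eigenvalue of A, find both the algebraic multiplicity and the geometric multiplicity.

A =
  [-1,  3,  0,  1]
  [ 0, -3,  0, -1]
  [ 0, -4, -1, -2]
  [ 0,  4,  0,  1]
λ = -1: alg = 4, geom = 2

Step 1 — factor the characteristic polynomial to read off the algebraic multiplicities:
  χ_A(x) = (x + 1)^4

Step 2 — compute geometric multiplicities via the rank-nullity identity g(λ) = n − rank(A − λI):
  rank(A − (-1)·I) = 2, so dim ker(A − (-1)·I) = n − 2 = 2

Summary:
  λ = -1: algebraic multiplicity = 4, geometric multiplicity = 2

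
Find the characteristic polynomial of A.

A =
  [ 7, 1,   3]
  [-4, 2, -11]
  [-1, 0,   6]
x^3 - 15*x^2 + 75*x - 125

Expanding det(x·I − A) (e.g. by cofactor expansion or by noting that A is similar to its Jordan form J, which has the same characteristic polynomial as A) gives
  χ_A(x) = x^3 - 15*x^2 + 75*x - 125
which factors as (x - 5)^3. The eigenvalues (with algebraic multiplicities) are λ = 5 with multiplicity 3.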